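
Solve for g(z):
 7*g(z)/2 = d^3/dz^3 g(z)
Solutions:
 g(z) = C3*exp(2^(2/3)*7^(1/3)*z/2) + (C1*sin(2^(2/3)*sqrt(3)*7^(1/3)*z/4) + C2*cos(2^(2/3)*sqrt(3)*7^(1/3)*z/4))*exp(-2^(2/3)*7^(1/3)*z/4)


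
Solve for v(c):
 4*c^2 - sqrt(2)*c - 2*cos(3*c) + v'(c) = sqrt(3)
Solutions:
 v(c) = C1 - 4*c^3/3 + sqrt(2)*c^2/2 + sqrt(3)*c + 2*sin(3*c)/3


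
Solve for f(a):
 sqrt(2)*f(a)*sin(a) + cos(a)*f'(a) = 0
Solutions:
 f(a) = C1*cos(a)^(sqrt(2))


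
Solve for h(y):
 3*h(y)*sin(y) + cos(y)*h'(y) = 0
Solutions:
 h(y) = C1*cos(y)^3


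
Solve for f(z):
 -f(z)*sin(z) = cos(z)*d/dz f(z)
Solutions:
 f(z) = C1*cos(z)


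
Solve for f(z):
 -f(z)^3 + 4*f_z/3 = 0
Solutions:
 f(z) = -sqrt(2)*sqrt(-1/(C1 + 3*z))
 f(z) = sqrt(2)*sqrt(-1/(C1 + 3*z))


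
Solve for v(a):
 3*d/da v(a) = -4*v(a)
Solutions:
 v(a) = C1*exp(-4*a/3)


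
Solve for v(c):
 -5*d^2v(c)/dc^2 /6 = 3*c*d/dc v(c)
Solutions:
 v(c) = C1 + C2*erf(3*sqrt(5)*c/5)


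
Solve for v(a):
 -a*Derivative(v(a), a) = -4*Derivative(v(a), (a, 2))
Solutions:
 v(a) = C1 + C2*erfi(sqrt(2)*a/4)


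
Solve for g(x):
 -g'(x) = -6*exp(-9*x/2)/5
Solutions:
 g(x) = C1 - 4*exp(-9*x/2)/15


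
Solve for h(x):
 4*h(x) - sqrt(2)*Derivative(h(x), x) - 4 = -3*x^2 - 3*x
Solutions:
 h(x) = C1*exp(2*sqrt(2)*x) - 3*x^2/4 - 3*x/4 - 3*sqrt(2)*x/8 - 3*sqrt(2)/16 + 13/16


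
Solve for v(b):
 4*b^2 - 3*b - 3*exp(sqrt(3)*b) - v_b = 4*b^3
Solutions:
 v(b) = C1 - b^4 + 4*b^3/3 - 3*b^2/2 - sqrt(3)*exp(sqrt(3)*b)


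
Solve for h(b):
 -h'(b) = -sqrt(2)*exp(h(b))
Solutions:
 h(b) = log(-1/(C1 + sqrt(2)*b))


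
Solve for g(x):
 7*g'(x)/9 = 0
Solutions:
 g(x) = C1


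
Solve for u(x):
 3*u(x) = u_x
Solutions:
 u(x) = C1*exp(3*x)


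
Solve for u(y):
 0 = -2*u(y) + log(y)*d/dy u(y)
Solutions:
 u(y) = C1*exp(2*li(y))


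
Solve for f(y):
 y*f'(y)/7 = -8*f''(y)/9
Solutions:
 f(y) = C1 + C2*erf(3*sqrt(7)*y/28)


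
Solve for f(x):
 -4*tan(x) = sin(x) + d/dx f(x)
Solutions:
 f(x) = C1 + 4*log(cos(x)) + cos(x)


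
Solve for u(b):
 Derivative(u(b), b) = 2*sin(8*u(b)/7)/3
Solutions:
 -2*b/3 + 7*log(cos(8*u(b)/7) - 1)/16 - 7*log(cos(8*u(b)/7) + 1)/16 = C1


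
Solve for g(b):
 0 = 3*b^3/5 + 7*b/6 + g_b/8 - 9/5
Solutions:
 g(b) = C1 - 6*b^4/5 - 14*b^2/3 + 72*b/5


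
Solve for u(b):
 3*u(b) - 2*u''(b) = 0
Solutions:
 u(b) = C1*exp(-sqrt(6)*b/2) + C2*exp(sqrt(6)*b/2)


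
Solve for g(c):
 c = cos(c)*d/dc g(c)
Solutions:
 g(c) = C1 + Integral(c/cos(c), c)


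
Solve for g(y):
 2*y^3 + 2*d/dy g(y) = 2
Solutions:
 g(y) = C1 - y^4/4 + y


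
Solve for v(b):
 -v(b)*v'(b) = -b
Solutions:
 v(b) = -sqrt(C1 + b^2)
 v(b) = sqrt(C1 + b^2)


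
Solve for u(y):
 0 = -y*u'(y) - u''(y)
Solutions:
 u(y) = C1 + C2*erf(sqrt(2)*y/2)


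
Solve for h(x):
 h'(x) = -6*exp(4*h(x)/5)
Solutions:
 h(x) = 5*log(-(1/(C1 + 24*x))^(1/4)) + 5*log(5)/4
 h(x) = 5*log(1/(C1 + 24*x))/4 + 5*log(5)/4
 h(x) = 5*log(-I*(1/(C1 + 24*x))^(1/4)) + 5*log(5)/4
 h(x) = 5*log(I*(1/(C1 + 24*x))^(1/4)) + 5*log(5)/4


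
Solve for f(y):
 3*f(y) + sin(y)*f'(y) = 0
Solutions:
 f(y) = C1*(cos(y) + 1)^(3/2)/(cos(y) - 1)^(3/2)


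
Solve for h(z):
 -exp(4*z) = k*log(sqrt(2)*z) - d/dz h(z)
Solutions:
 h(z) = C1 + k*z*log(z) + k*z*(-1 + log(2)/2) + exp(4*z)/4


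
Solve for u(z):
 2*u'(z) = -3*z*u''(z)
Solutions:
 u(z) = C1 + C2*z^(1/3)


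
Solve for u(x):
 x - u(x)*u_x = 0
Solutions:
 u(x) = -sqrt(C1 + x^2)
 u(x) = sqrt(C1 + x^2)


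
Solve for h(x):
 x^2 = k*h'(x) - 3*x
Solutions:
 h(x) = C1 + x^3/(3*k) + 3*x^2/(2*k)


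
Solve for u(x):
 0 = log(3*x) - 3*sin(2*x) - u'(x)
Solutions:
 u(x) = C1 + x*log(x) - x + x*log(3) + 3*cos(2*x)/2


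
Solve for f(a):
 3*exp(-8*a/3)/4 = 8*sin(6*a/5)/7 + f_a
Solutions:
 f(a) = C1 + 20*cos(6*a/5)/21 - 9*exp(-8*a/3)/32


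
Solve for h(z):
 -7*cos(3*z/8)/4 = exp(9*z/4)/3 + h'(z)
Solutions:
 h(z) = C1 - 4*exp(9*z/4)/27 - 14*sin(3*z/8)/3


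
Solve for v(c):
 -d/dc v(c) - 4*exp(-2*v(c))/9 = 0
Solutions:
 v(c) = log(-sqrt(C1 - 8*c)) - log(3)
 v(c) = log(C1 - 8*c)/2 - log(3)


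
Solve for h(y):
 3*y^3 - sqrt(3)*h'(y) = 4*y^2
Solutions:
 h(y) = C1 + sqrt(3)*y^4/4 - 4*sqrt(3)*y^3/9


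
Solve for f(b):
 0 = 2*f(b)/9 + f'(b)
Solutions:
 f(b) = C1*exp(-2*b/9)


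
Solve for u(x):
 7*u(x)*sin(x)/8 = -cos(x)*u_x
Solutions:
 u(x) = C1*cos(x)^(7/8)


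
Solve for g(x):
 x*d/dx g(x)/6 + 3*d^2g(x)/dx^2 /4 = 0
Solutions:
 g(x) = C1 + C2*erf(x/3)


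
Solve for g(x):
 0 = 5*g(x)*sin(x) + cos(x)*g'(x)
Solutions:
 g(x) = C1*cos(x)^5


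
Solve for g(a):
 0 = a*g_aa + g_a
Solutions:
 g(a) = C1 + C2*log(a)


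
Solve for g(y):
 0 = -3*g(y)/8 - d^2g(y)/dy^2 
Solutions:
 g(y) = C1*sin(sqrt(6)*y/4) + C2*cos(sqrt(6)*y/4)


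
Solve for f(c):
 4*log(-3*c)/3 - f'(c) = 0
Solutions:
 f(c) = C1 + 4*c*log(-c)/3 + 4*c*(-1 + log(3))/3


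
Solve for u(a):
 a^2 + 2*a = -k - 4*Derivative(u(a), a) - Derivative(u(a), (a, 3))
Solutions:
 u(a) = C1 + C2*sin(2*a) + C3*cos(2*a) - a^3/12 - a^2/4 - a*k/4 + a/8


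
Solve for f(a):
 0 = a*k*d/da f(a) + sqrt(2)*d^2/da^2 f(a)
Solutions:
 f(a) = Piecewise((-2^(3/4)*sqrt(pi)*C1*erf(2^(1/4)*a*sqrt(k)/2)/(2*sqrt(k)) - C2, (k > 0) | (k < 0)), (-C1*a - C2, True))


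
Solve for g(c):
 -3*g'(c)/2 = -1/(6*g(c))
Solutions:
 g(c) = -sqrt(C1 + 2*c)/3
 g(c) = sqrt(C1 + 2*c)/3


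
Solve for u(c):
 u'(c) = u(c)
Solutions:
 u(c) = C1*exp(c)


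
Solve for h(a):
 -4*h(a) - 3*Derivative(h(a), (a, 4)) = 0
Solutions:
 h(a) = (C1*sin(3^(3/4)*a/3) + C2*cos(3^(3/4)*a/3))*exp(-3^(3/4)*a/3) + (C3*sin(3^(3/4)*a/3) + C4*cos(3^(3/4)*a/3))*exp(3^(3/4)*a/3)


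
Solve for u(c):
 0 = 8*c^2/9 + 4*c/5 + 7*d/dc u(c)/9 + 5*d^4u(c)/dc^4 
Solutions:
 u(c) = C1 + C4*exp(-525^(1/3)*c/15) - 8*c^3/21 - 18*c^2/35 + (C2*sin(175^(1/3)*3^(5/6)*c/30) + C3*cos(175^(1/3)*3^(5/6)*c/30))*exp(525^(1/3)*c/30)


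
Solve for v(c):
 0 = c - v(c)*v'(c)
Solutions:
 v(c) = -sqrt(C1 + c^2)
 v(c) = sqrt(C1 + c^2)


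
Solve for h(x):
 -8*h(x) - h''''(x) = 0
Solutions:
 h(x) = (C1*sin(2^(1/4)*x) + C2*cos(2^(1/4)*x))*exp(-2^(1/4)*x) + (C3*sin(2^(1/4)*x) + C4*cos(2^(1/4)*x))*exp(2^(1/4)*x)


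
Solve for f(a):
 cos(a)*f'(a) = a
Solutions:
 f(a) = C1 + Integral(a/cos(a), a)


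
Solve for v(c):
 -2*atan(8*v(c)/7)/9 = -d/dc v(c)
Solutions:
 Integral(1/atan(8*_y/7), (_y, v(c))) = C1 + 2*c/9


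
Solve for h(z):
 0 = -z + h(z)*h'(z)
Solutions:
 h(z) = -sqrt(C1 + z^2)
 h(z) = sqrt(C1 + z^2)


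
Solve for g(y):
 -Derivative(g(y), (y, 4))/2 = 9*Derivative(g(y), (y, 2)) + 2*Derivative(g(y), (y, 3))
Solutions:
 g(y) = C1 + C2*y + (C3*sin(sqrt(14)*y) + C4*cos(sqrt(14)*y))*exp(-2*y)


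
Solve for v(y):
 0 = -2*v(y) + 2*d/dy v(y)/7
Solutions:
 v(y) = C1*exp(7*y)


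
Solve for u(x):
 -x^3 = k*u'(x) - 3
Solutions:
 u(x) = C1 - x^4/(4*k) + 3*x/k


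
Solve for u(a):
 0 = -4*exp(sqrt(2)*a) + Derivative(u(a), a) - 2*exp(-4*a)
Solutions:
 u(a) = C1 + 2*sqrt(2)*exp(sqrt(2)*a) - exp(-4*a)/2


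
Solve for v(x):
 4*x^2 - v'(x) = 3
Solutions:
 v(x) = C1 + 4*x^3/3 - 3*x


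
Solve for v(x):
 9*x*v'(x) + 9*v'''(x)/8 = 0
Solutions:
 v(x) = C1 + Integral(C2*airyai(-2*x) + C3*airybi(-2*x), x)


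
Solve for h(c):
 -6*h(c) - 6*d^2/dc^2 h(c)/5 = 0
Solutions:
 h(c) = C1*sin(sqrt(5)*c) + C2*cos(sqrt(5)*c)


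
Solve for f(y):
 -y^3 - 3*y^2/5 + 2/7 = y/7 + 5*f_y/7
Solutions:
 f(y) = C1 - 7*y^4/20 - 7*y^3/25 - y^2/10 + 2*y/5


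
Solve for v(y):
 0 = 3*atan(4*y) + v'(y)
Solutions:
 v(y) = C1 - 3*y*atan(4*y) + 3*log(16*y^2 + 1)/8


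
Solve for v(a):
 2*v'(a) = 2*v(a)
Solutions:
 v(a) = C1*exp(a)


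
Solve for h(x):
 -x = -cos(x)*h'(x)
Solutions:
 h(x) = C1 + Integral(x/cos(x), x)


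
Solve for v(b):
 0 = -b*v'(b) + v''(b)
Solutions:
 v(b) = C1 + C2*erfi(sqrt(2)*b/2)


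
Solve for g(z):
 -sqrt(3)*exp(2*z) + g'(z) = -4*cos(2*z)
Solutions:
 g(z) = C1 + sqrt(3)*exp(2*z)/2 - 2*sin(2*z)


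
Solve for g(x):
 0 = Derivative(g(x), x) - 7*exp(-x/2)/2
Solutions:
 g(x) = C1 - 7*exp(-x/2)


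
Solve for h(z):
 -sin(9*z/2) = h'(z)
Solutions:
 h(z) = C1 + 2*cos(9*z/2)/9


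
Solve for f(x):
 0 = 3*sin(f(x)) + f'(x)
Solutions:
 f(x) = -acos((-C1 - exp(6*x))/(C1 - exp(6*x))) + 2*pi
 f(x) = acos((-C1 - exp(6*x))/(C1 - exp(6*x)))


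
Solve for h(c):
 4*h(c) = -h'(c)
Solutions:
 h(c) = C1*exp(-4*c)


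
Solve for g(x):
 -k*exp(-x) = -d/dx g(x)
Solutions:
 g(x) = C1 - k*exp(-x)


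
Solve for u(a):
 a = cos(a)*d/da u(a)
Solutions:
 u(a) = C1 + Integral(a/cos(a), a)


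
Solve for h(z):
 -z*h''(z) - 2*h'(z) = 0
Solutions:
 h(z) = C1 + C2/z


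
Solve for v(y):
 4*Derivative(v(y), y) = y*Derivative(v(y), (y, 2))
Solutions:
 v(y) = C1 + C2*y^5


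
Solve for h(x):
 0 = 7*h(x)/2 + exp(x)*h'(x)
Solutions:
 h(x) = C1*exp(7*exp(-x)/2)


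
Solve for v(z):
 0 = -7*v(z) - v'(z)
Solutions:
 v(z) = C1*exp(-7*z)


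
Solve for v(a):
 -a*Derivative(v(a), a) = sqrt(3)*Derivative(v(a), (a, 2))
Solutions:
 v(a) = C1 + C2*erf(sqrt(2)*3^(3/4)*a/6)


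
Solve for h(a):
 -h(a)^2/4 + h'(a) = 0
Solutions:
 h(a) = -4/(C1 + a)


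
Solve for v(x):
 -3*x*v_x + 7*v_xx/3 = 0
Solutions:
 v(x) = C1 + C2*erfi(3*sqrt(14)*x/14)


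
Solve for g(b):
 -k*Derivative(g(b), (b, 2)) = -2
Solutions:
 g(b) = C1 + C2*b + b^2/k


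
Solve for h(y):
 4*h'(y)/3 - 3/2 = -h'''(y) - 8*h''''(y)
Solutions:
 h(y) = C1 + C2*exp(y*(-2 + (48*sqrt(577) + 1153)^(-1/3) + (48*sqrt(577) + 1153)^(1/3))/48)*sin(sqrt(3)*y*(-(48*sqrt(577) + 1153)^(1/3) + (48*sqrt(577) + 1153)^(-1/3))/48) + C3*exp(y*(-2 + (48*sqrt(577) + 1153)^(-1/3) + (48*sqrt(577) + 1153)^(1/3))/48)*cos(sqrt(3)*y*(-(48*sqrt(577) + 1153)^(1/3) + (48*sqrt(577) + 1153)^(-1/3))/48) + C4*exp(-y*((48*sqrt(577) + 1153)^(-1/3) + 1 + (48*sqrt(577) + 1153)^(1/3))/24) + 9*y/8


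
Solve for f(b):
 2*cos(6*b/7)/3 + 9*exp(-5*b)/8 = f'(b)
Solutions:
 f(b) = C1 + 7*sin(6*b/7)/9 - 9*exp(-5*b)/40


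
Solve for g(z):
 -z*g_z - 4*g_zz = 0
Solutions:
 g(z) = C1 + C2*erf(sqrt(2)*z/4)


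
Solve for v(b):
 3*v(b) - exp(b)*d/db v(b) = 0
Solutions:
 v(b) = C1*exp(-3*exp(-b))


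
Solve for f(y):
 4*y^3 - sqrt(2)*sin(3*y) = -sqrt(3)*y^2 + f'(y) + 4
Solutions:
 f(y) = C1 + y^4 + sqrt(3)*y^3/3 - 4*y + sqrt(2)*cos(3*y)/3


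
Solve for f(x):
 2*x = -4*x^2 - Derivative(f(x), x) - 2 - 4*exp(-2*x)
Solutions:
 f(x) = C1 - 4*x^3/3 - x^2 - 2*x + 2*exp(-2*x)


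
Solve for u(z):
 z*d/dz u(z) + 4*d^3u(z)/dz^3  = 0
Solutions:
 u(z) = C1 + Integral(C2*airyai(-2^(1/3)*z/2) + C3*airybi(-2^(1/3)*z/2), z)


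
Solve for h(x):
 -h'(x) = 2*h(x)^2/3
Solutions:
 h(x) = 3/(C1 + 2*x)


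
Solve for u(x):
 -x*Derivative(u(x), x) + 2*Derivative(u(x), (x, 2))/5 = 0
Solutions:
 u(x) = C1 + C2*erfi(sqrt(5)*x/2)


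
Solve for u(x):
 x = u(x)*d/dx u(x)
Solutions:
 u(x) = -sqrt(C1 + x^2)
 u(x) = sqrt(C1 + x^2)


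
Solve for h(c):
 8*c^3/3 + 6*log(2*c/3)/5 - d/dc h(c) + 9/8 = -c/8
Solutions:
 h(c) = C1 + 2*c^4/3 + c^2/16 + 6*c*log(c)/5 - 6*c*log(3)/5 - 3*c/40 + 6*c*log(2)/5


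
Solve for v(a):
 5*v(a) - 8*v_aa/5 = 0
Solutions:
 v(a) = C1*exp(-5*sqrt(2)*a/4) + C2*exp(5*sqrt(2)*a/4)


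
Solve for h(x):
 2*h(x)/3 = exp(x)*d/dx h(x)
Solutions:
 h(x) = C1*exp(-2*exp(-x)/3)


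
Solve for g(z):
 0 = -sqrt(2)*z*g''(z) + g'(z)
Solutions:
 g(z) = C1 + C2*z^(sqrt(2)/2 + 1)


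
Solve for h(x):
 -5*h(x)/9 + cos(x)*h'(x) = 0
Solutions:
 h(x) = C1*(sin(x) + 1)^(5/18)/(sin(x) - 1)^(5/18)


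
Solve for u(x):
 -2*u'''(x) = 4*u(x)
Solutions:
 u(x) = C3*exp(-2^(1/3)*x) + (C1*sin(2^(1/3)*sqrt(3)*x/2) + C2*cos(2^(1/3)*sqrt(3)*x/2))*exp(2^(1/3)*x/2)


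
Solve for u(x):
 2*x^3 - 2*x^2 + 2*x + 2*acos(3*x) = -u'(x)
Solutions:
 u(x) = C1 - x^4/2 + 2*x^3/3 - x^2 - 2*x*acos(3*x) + 2*sqrt(1 - 9*x^2)/3


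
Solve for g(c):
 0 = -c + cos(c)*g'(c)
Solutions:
 g(c) = C1 + Integral(c/cos(c), c)


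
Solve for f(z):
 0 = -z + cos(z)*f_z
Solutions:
 f(z) = C1 + Integral(z/cos(z), z)


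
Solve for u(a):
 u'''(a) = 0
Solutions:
 u(a) = C1 + C2*a + C3*a^2


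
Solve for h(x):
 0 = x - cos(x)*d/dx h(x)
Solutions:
 h(x) = C1 + Integral(x/cos(x), x)


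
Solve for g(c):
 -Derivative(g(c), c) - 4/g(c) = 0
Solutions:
 g(c) = -sqrt(C1 - 8*c)
 g(c) = sqrt(C1 - 8*c)


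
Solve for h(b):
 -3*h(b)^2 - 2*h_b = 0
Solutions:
 h(b) = 2/(C1 + 3*b)


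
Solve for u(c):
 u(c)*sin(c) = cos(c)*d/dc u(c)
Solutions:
 u(c) = C1/cos(c)


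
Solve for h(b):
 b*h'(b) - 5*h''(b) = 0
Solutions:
 h(b) = C1 + C2*erfi(sqrt(10)*b/10)


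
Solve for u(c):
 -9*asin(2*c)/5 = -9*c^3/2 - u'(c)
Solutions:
 u(c) = C1 - 9*c^4/8 + 9*c*asin(2*c)/5 + 9*sqrt(1 - 4*c^2)/10


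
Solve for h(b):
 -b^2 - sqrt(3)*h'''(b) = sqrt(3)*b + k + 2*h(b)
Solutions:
 h(b) = C3*exp(-2^(1/3)*3^(5/6)*b/3) - b^2/2 - sqrt(3)*b/2 - k/2 + (C1*sin(6^(1/3)*b/2) + C2*cos(6^(1/3)*b/2))*exp(2^(1/3)*3^(5/6)*b/6)


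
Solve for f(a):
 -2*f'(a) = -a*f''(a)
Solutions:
 f(a) = C1 + C2*a^3


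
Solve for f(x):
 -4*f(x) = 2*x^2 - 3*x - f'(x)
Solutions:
 f(x) = C1*exp(4*x) - x^2/2 + x/2 + 1/8


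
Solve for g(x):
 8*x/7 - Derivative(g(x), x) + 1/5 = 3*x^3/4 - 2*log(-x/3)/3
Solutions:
 g(x) = C1 - 3*x^4/16 + 4*x^2/7 + 2*x*log(-x)/3 + x*(-10*log(3) - 7)/15


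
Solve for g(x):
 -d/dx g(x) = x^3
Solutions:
 g(x) = C1 - x^4/4


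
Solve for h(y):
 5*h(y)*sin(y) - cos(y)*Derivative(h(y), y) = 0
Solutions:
 h(y) = C1/cos(y)^5


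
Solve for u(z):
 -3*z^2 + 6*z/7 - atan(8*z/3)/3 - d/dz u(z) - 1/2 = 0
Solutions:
 u(z) = C1 - z^3 + 3*z^2/7 - z*atan(8*z/3)/3 - z/2 + log(64*z^2 + 9)/16


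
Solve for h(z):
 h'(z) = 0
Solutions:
 h(z) = C1


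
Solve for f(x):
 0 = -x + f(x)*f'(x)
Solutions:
 f(x) = -sqrt(C1 + x^2)
 f(x) = sqrt(C1 + x^2)


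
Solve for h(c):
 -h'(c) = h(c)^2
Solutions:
 h(c) = 1/(C1 + c)


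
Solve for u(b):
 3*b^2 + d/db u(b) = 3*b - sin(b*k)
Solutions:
 u(b) = C1 - b^3 + 3*b^2/2 + cos(b*k)/k


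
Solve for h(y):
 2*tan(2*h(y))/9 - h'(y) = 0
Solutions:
 h(y) = -asin(C1*exp(4*y/9))/2 + pi/2
 h(y) = asin(C1*exp(4*y/9))/2


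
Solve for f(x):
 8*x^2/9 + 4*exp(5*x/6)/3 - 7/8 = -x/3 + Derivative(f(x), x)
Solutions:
 f(x) = C1 + 8*x^3/27 + x^2/6 - 7*x/8 + 8*exp(5*x/6)/5


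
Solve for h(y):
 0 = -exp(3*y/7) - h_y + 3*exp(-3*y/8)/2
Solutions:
 h(y) = C1 - 7*exp(3*y/7)/3 - 4*exp(-3*y/8)


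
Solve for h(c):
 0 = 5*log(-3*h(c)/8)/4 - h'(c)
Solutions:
 -4*Integral(1/(log(-_y) - 3*log(2) + log(3)), (_y, h(c)))/5 = C1 - c


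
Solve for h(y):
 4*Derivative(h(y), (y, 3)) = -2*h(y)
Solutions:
 h(y) = C3*exp(-2^(2/3)*y/2) + (C1*sin(2^(2/3)*sqrt(3)*y/4) + C2*cos(2^(2/3)*sqrt(3)*y/4))*exp(2^(2/3)*y/4)


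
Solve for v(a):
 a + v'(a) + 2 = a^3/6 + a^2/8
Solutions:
 v(a) = C1 + a^4/24 + a^3/24 - a^2/2 - 2*a


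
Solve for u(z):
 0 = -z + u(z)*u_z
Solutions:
 u(z) = -sqrt(C1 + z^2)
 u(z) = sqrt(C1 + z^2)


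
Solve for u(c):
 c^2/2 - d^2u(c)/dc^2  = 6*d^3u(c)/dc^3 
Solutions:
 u(c) = C1 + C2*c + C3*exp(-c/6) + c^4/24 - c^3 + 18*c^2


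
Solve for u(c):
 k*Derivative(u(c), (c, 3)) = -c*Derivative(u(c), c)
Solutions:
 u(c) = C1 + Integral(C2*airyai(c*(-1/k)^(1/3)) + C3*airybi(c*(-1/k)^(1/3)), c)


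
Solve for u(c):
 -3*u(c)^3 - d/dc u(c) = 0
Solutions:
 u(c) = -sqrt(2)*sqrt(-1/(C1 - 3*c))/2
 u(c) = sqrt(2)*sqrt(-1/(C1 - 3*c))/2


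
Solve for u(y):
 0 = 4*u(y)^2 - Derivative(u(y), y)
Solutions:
 u(y) = -1/(C1 + 4*y)


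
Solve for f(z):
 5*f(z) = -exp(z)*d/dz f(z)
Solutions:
 f(z) = C1*exp(5*exp(-z))


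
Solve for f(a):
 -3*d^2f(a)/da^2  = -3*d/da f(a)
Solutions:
 f(a) = C1 + C2*exp(a)


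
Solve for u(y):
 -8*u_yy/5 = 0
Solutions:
 u(y) = C1 + C2*y


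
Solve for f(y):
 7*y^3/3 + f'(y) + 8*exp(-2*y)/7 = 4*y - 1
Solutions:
 f(y) = C1 - 7*y^4/12 + 2*y^2 - y + 4*exp(-2*y)/7


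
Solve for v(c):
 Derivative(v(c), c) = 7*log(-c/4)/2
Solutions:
 v(c) = C1 + 7*c*log(-c)/2 + c*(-7*log(2) - 7/2)


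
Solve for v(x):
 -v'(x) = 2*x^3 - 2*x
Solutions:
 v(x) = C1 - x^4/2 + x^2


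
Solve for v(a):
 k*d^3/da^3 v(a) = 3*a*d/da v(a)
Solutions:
 v(a) = C1 + Integral(C2*airyai(3^(1/3)*a*(1/k)^(1/3)) + C3*airybi(3^(1/3)*a*(1/k)^(1/3)), a)


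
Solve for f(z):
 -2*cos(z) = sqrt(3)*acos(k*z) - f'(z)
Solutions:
 f(z) = C1 + sqrt(3)*Piecewise((z*acos(k*z) - sqrt(-k^2*z^2 + 1)/k, Ne(k, 0)), (pi*z/2, True)) + 2*sin(z)


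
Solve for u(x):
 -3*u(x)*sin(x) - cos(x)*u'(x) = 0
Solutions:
 u(x) = C1*cos(x)^3


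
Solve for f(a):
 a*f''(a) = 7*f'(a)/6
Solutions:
 f(a) = C1 + C2*a^(13/6)


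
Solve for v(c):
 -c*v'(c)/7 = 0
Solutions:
 v(c) = C1


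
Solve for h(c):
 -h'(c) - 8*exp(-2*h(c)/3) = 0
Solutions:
 h(c) = 3*log(-sqrt(C1 - 8*c)) - 3*log(3) + 3*log(6)/2
 h(c) = 3*log(C1 - 8*c)/2 - 3*log(3) + 3*log(6)/2


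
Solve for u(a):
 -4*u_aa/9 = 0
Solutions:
 u(a) = C1 + C2*a


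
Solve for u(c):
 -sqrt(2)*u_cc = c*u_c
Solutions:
 u(c) = C1 + C2*erf(2^(1/4)*c/2)


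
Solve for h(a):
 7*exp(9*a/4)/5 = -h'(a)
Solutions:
 h(a) = C1 - 28*exp(9*a/4)/45


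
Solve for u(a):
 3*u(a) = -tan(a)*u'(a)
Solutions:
 u(a) = C1/sin(a)^3


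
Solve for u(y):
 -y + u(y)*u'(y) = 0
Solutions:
 u(y) = -sqrt(C1 + y^2)
 u(y) = sqrt(C1 + y^2)


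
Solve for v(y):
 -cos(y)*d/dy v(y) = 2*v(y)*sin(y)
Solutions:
 v(y) = C1*cos(y)^2


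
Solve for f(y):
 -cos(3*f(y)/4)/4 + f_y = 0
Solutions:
 -y/4 - 2*log(sin(3*f(y)/4) - 1)/3 + 2*log(sin(3*f(y)/4) + 1)/3 = C1


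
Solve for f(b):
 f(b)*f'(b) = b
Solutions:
 f(b) = -sqrt(C1 + b^2)
 f(b) = sqrt(C1 + b^2)


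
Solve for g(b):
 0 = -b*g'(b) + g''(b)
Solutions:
 g(b) = C1 + C2*erfi(sqrt(2)*b/2)


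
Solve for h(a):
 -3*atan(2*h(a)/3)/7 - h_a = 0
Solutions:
 Integral(1/atan(2*_y/3), (_y, h(a))) = C1 - 3*a/7


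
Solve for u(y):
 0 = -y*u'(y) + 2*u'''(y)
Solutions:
 u(y) = C1 + Integral(C2*airyai(2^(2/3)*y/2) + C3*airybi(2^(2/3)*y/2), y)


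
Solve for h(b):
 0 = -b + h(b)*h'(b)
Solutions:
 h(b) = -sqrt(C1 + b^2)
 h(b) = sqrt(C1 + b^2)


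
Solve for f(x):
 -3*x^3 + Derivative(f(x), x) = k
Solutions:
 f(x) = C1 + k*x + 3*x^4/4


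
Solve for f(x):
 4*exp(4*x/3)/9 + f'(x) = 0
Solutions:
 f(x) = C1 - exp(4*x/3)/3


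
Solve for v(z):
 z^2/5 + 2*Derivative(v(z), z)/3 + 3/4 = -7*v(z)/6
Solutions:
 v(z) = C1*exp(-7*z/4) - 6*z^2/35 + 48*z/245 - 2589/3430


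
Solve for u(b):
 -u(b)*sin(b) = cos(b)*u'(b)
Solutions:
 u(b) = C1*cos(b)


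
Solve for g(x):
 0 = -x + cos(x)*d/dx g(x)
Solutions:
 g(x) = C1 + Integral(x/cos(x), x)


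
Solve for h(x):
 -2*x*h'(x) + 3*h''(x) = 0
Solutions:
 h(x) = C1 + C2*erfi(sqrt(3)*x/3)


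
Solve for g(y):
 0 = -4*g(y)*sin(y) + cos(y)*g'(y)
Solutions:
 g(y) = C1/cos(y)^4


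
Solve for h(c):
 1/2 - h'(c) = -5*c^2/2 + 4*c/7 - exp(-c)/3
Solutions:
 h(c) = C1 + 5*c^3/6 - 2*c^2/7 + c/2 - exp(-c)/3


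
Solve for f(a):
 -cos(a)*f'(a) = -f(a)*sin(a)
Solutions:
 f(a) = C1/cos(a)


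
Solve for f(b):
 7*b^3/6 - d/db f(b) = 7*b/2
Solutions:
 f(b) = C1 + 7*b^4/24 - 7*b^2/4


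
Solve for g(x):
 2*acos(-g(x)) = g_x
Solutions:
 Integral(1/acos(-_y), (_y, g(x))) = C1 + 2*x


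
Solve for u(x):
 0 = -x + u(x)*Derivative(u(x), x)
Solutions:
 u(x) = -sqrt(C1 + x^2)
 u(x) = sqrt(C1 + x^2)


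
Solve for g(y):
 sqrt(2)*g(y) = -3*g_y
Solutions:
 g(y) = C1*exp(-sqrt(2)*y/3)


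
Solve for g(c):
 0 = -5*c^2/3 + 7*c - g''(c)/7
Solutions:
 g(c) = C1 + C2*c - 35*c^4/36 + 49*c^3/6


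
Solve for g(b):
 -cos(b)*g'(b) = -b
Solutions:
 g(b) = C1 + Integral(b/cos(b), b)


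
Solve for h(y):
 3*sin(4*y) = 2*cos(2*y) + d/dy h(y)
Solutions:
 h(y) = C1 - sin(2*y) - 3*cos(4*y)/4


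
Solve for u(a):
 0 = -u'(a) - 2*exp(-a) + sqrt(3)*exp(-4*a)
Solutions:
 u(a) = C1 + 2*exp(-a) - sqrt(3)*exp(-4*a)/4


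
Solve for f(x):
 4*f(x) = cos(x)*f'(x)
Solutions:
 f(x) = C1*(sin(x)^2 + 2*sin(x) + 1)/(sin(x)^2 - 2*sin(x) + 1)


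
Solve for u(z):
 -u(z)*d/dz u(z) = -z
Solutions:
 u(z) = -sqrt(C1 + z^2)
 u(z) = sqrt(C1 + z^2)


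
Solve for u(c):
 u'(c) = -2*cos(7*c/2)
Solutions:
 u(c) = C1 - 4*sin(7*c/2)/7


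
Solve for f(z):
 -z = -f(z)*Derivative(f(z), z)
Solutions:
 f(z) = -sqrt(C1 + z^2)
 f(z) = sqrt(C1 + z^2)


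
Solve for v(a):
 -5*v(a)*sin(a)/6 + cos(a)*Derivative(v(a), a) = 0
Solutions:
 v(a) = C1/cos(a)^(5/6)


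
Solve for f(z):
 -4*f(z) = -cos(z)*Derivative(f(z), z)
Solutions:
 f(z) = C1*(sin(z)^2 + 2*sin(z) + 1)/(sin(z)^2 - 2*sin(z) + 1)


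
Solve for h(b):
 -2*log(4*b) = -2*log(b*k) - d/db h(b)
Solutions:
 h(b) = C1 + 2*b*(-log(k) + 2*log(2))


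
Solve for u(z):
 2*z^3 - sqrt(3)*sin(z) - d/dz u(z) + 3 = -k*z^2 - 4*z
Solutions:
 u(z) = C1 + k*z^3/3 + z^4/2 + 2*z^2 + 3*z + sqrt(3)*cos(z)


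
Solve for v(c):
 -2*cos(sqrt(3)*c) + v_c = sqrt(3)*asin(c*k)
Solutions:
 v(c) = C1 + sqrt(3)*Piecewise((c*asin(c*k) + sqrt(-c^2*k^2 + 1)/k, Ne(k, 0)), (0, True)) + 2*sqrt(3)*sin(sqrt(3)*c)/3


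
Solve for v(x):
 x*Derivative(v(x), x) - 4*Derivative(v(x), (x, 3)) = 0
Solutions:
 v(x) = C1 + Integral(C2*airyai(2^(1/3)*x/2) + C3*airybi(2^(1/3)*x/2), x)


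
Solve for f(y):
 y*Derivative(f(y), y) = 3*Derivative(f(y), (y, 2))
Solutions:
 f(y) = C1 + C2*erfi(sqrt(6)*y/6)


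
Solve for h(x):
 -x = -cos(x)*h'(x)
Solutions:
 h(x) = C1 + Integral(x/cos(x), x)


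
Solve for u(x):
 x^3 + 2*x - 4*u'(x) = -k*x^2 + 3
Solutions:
 u(x) = C1 + k*x^3/12 + x^4/16 + x^2/4 - 3*x/4


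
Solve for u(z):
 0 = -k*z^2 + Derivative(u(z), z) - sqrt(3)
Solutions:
 u(z) = C1 + k*z^3/3 + sqrt(3)*z


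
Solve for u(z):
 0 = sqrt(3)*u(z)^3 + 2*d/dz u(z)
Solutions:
 u(z) = -sqrt(-1/(C1 - sqrt(3)*z))
 u(z) = sqrt(-1/(C1 - sqrt(3)*z))


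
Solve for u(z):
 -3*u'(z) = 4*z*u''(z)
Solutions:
 u(z) = C1 + C2*z^(1/4)


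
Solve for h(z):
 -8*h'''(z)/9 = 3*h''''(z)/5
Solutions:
 h(z) = C1 + C2*z + C3*z^2 + C4*exp(-40*z/27)


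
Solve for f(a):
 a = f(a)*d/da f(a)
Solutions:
 f(a) = -sqrt(C1 + a^2)
 f(a) = sqrt(C1 + a^2)


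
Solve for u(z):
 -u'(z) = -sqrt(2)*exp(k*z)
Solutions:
 u(z) = C1 + sqrt(2)*exp(k*z)/k


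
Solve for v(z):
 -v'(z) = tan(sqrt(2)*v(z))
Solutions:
 v(z) = sqrt(2)*(pi - asin(C1*exp(-sqrt(2)*z)))/2
 v(z) = sqrt(2)*asin(C1*exp(-sqrt(2)*z))/2


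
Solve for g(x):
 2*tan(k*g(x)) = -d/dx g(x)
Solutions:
 g(x) = Piecewise((-asin(exp(C1*k - 2*k*x))/k + pi/k, Ne(k, 0)), (nan, True))
 g(x) = Piecewise((asin(exp(C1*k - 2*k*x))/k, Ne(k, 0)), (nan, True))


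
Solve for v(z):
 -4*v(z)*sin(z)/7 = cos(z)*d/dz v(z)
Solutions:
 v(z) = C1*cos(z)^(4/7)


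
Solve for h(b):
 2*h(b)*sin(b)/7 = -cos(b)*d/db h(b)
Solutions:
 h(b) = C1*cos(b)^(2/7)


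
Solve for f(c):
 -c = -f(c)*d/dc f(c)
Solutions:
 f(c) = -sqrt(C1 + c^2)
 f(c) = sqrt(C1 + c^2)


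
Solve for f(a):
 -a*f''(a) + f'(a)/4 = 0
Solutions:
 f(a) = C1 + C2*a^(5/4)


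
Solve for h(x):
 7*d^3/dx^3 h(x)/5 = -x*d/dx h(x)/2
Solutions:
 h(x) = C1 + Integral(C2*airyai(-14^(2/3)*5^(1/3)*x/14) + C3*airybi(-14^(2/3)*5^(1/3)*x/14), x)


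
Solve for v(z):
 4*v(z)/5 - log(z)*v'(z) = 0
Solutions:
 v(z) = C1*exp(4*li(z)/5)


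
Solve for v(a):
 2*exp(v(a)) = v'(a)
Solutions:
 v(a) = log(-1/(C1 + 2*a))


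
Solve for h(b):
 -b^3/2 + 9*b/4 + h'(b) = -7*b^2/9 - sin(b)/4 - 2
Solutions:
 h(b) = C1 + b^4/8 - 7*b^3/27 - 9*b^2/8 - 2*b + cos(b)/4


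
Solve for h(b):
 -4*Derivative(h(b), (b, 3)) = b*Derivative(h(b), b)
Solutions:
 h(b) = C1 + Integral(C2*airyai(-2^(1/3)*b/2) + C3*airybi(-2^(1/3)*b/2), b)


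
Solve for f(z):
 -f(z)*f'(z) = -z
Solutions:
 f(z) = -sqrt(C1 + z^2)
 f(z) = sqrt(C1 + z^2)


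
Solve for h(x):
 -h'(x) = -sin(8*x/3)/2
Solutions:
 h(x) = C1 - 3*cos(8*x/3)/16


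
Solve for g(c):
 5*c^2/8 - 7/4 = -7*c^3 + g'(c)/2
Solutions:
 g(c) = C1 + 7*c^4/2 + 5*c^3/12 - 7*c/2


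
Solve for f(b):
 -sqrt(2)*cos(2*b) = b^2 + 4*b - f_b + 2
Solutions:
 f(b) = C1 + b^3/3 + 2*b^2 + 2*b + sqrt(2)*sin(2*b)/2


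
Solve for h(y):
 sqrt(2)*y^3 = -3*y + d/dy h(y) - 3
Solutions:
 h(y) = C1 + sqrt(2)*y^4/4 + 3*y^2/2 + 3*y


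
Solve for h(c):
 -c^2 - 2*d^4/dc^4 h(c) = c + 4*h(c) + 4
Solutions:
 h(c) = -c^2/4 - c/4 + (C1*sin(2^(3/4)*c/2) + C2*cos(2^(3/4)*c/2))*exp(-2^(3/4)*c/2) + (C3*sin(2^(3/4)*c/2) + C4*cos(2^(3/4)*c/2))*exp(2^(3/4)*c/2) - 1


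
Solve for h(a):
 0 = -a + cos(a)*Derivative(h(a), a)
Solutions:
 h(a) = C1 + Integral(a/cos(a), a)


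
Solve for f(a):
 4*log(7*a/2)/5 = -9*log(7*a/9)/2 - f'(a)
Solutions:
 f(a) = C1 - 53*a*log(a)/10 - 53*a*log(7)/10 + 4*a*log(2)/5 + 53*a/10 + 9*a*log(3)


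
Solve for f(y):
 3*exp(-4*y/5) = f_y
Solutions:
 f(y) = C1 - 15*exp(-4*y/5)/4


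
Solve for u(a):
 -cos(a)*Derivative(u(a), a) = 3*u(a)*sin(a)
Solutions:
 u(a) = C1*cos(a)^3


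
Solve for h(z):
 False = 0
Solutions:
 h(z) = C1 + zoo*z - log(cos(z))/2


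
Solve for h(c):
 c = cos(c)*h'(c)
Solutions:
 h(c) = C1 + Integral(c/cos(c), c)


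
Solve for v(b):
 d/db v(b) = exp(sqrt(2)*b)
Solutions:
 v(b) = C1 + sqrt(2)*exp(sqrt(2)*b)/2


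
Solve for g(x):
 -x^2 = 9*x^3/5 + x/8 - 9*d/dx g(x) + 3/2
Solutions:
 g(x) = C1 + x^4/20 + x^3/27 + x^2/144 + x/6


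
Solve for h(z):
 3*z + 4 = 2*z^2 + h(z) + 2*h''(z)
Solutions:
 h(z) = C1*sin(sqrt(2)*z/2) + C2*cos(sqrt(2)*z/2) - 2*z^2 + 3*z + 12


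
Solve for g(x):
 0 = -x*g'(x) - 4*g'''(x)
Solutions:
 g(x) = C1 + Integral(C2*airyai(-2^(1/3)*x/2) + C3*airybi(-2^(1/3)*x/2), x)


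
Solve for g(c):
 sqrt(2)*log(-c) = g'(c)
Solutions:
 g(c) = C1 + sqrt(2)*c*log(-c) - sqrt(2)*c


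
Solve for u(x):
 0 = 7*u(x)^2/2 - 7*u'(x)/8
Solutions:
 u(x) = -1/(C1 + 4*x)


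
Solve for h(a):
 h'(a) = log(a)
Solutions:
 h(a) = C1 + a*log(a) - a


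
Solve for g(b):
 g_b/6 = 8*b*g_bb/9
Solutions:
 g(b) = C1 + C2*b^(19/16)


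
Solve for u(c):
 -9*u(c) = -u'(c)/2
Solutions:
 u(c) = C1*exp(18*c)


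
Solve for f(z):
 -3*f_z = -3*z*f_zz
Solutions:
 f(z) = C1 + C2*z^2


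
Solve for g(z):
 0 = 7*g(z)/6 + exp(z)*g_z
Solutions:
 g(z) = C1*exp(7*exp(-z)/6)


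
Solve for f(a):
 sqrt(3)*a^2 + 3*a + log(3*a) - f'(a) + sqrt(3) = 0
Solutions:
 f(a) = C1 + sqrt(3)*a^3/3 + 3*a^2/2 + a*log(a) - a + a*log(3) + sqrt(3)*a


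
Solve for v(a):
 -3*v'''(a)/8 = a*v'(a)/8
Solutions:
 v(a) = C1 + Integral(C2*airyai(-3^(2/3)*a/3) + C3*airybi(-3^(2/3)*a/3), a)


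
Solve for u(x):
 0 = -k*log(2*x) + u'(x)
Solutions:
 u(x) = C1 + k*x*log(x) - k*x + k*x*log(2)


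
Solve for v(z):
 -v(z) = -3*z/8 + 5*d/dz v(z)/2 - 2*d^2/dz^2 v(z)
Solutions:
 v(z) = C1*exp(z*(5 - sqrt(57))/8) + C2*exp(z*(5 + sqrt(57))/8) + 3*z/8 - 15/16


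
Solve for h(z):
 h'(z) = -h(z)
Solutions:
 h(z) = C1*exp(-z)


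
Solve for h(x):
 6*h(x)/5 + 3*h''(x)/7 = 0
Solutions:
 h(x) = C1*sin(sqrt(70)*x/5) + C2*cos(sqrt(70)*x/5)


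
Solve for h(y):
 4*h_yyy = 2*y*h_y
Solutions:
 h(y) = C1 + Integral(C2*airyai(2^(2/3)*y/2) + C3*airybi(2^(2/3)*y/2), y)


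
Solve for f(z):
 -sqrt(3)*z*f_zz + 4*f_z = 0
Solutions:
 f(z) = C1 + C2*z^(1 + 4*sqrt(3)/3)


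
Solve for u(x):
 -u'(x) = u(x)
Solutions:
 u(x) = C1*exp(-x)


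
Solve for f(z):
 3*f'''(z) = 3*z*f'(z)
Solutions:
 f(z) = C1 + Integral(C2*airyai(z) + C3*airybi(z), z)


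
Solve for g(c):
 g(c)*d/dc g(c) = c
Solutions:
 g(c) = -sqrt(C1 + c^2)
 g(c) = sqrt(C1 + c^2)


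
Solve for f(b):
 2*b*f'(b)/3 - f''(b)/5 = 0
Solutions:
 f(b) = C1 + C2*erfi(sqrt(15)*b/3)


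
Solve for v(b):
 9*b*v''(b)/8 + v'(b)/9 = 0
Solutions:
 v(b) = C1 + C2*b^(73/81)


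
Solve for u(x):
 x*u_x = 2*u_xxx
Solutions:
 u(x) = C1 + Integral(C2*airyai(2^(2/3)*x/2) + C3*airybi(2^(2/3)*x/2), x)


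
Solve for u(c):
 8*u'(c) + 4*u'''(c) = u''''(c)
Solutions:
 u(c) = C1 + C2*exp(c*(-2^(2/3)*(3*sqrt(177) + 43)^(1/3) - 8*2^(1/3)/(3*sqrt(177) + 43)^(1/3) + 8)/6)*sin(2^(1/3)*sqrt(3)*c*(-2^(1/3)*(3*sqrt(177) + 43)^(1/3) + 8/(3*sqrt(177) + 43)^(1/3))/6) + C3*exp(c*(-2^(2/3)*(3*sqrt(177) + 43)^(1/3) - 8*2^(1/3)/(3*sqrt(177) + 43)^(1/3) + 8)/6)*cos(2^(1/3)*sqrt(3)*c*(-2^(1/3)*(3*sqrt(177) + 43)^(1/3) + 8/(3*sqrt(177) + 43)^(1/3))/6) + C4*exp(c*(8*2^(1/3)/(3*sqrt(177) + 43)^(1/3) + 4 + 2^(2/3)*(3*sqrt(177) + 43)^(1/3))/3)


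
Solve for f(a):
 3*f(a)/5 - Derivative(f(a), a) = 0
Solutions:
 f(a) = C1*exp(3*a/5)


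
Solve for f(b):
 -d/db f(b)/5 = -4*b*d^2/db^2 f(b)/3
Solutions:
 f(b) = C1 + C2*b^(23/20)


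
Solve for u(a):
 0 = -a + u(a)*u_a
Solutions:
 u(a) = -sqrt(C1 + a^2)
 u(a) = sqrt(C1 + a^2)


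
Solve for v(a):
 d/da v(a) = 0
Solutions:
 v(a) = C1


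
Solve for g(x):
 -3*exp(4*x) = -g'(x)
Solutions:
 g(x) = C1 + 3*exp(4*x)/4


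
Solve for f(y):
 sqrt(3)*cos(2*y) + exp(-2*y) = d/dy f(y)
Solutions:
 f(y) = C1 + sqrt(3)*sin(2*y)/2 - exp(-2*y)/2


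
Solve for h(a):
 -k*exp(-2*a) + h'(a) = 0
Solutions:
 h(a) = C1 - k*exp(-2*a)/2


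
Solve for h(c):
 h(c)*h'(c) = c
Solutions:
 h(c) = -sqrt(C1 + c^2)
 h(c) = sqrt(C1 + c^2)


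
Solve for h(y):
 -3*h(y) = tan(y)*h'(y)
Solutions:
 h(y) = C1/sin(y)^3


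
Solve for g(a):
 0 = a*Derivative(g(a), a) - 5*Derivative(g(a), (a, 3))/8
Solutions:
 g(a) = C1 + Integral(C2*airyai(2*5^(2/3)*a/5) + C3*airybi(2*5^(2/3)*a/5), a)


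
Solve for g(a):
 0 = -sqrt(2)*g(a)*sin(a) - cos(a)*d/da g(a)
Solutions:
 g(a) = C1*cos(a)^(sqrt(2))


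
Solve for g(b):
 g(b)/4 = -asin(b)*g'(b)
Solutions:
 g(b) = C1*exp(-Integral(1/asin(b), b)/4)


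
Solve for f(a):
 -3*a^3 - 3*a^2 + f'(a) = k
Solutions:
 f(a) = C1 + 3*a^4/4 + a^3 + a*k


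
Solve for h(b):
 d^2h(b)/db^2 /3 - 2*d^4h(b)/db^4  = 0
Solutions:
 h(b) = C1 + C2*b + C3*exp(-sqrt(6)*b/6) + C4*exp(sqrt(6)*b/6)


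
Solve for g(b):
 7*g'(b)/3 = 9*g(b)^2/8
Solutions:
 g(b) = -56/(C1 + 27*b)


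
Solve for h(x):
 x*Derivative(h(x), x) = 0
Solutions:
 h(x) = C1


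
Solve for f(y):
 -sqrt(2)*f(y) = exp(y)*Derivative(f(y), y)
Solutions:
 f(y) = C1*exp(sqrt(2)*exp(-y))


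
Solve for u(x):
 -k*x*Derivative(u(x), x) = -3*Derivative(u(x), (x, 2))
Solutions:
 u(x) = Piecewise((-sqrt(6)*sqrt(pi)*C1*erf(sqrt(6)*x*sqrt(-k)/6)/(2*sqrt(-k)) - C2, (k > 0) | (k < 0)), (-C1*x - C2, True))


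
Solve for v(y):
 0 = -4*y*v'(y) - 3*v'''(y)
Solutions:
 v(y) = C1 + Integral(C2*airyai(-6^(2/3)*y/3) + C3*airybi(-6^(2/3)*y/3), y)


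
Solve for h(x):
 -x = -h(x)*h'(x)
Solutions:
 h(x) = -sqrt(C1 + x^2)
 h(x) = sqrt(C1 + x^2)


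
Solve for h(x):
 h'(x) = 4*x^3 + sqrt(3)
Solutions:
 h(x) = C1 + x^4 + sqrt(3)*x


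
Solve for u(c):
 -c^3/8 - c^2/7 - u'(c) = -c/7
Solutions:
 u(c) = C1 - c^4/32 - c^3/21 + c^2/14


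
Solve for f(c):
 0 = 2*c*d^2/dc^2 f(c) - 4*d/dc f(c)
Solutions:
 f(c) = C1 + C2*c^3


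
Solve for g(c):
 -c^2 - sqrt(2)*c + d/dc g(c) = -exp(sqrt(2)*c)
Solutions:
 g(c) = C1 + c^3/3 + sqrt(2)*c^2/2 - sqrt(2)*exp(sqrt(2)*c)/2


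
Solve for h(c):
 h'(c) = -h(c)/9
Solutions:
 h(c) = C1*exp(-c/9)


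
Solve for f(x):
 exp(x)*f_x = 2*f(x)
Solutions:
 f(x) = C1*exp(-2*exp(-x))


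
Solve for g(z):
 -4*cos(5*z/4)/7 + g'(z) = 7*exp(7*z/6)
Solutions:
 g(z) = C1 + 6*exp(7*z/6) + 16*sin(5*z/4)/35


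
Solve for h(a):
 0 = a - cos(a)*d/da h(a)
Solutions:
 h(a) = C1 + Integral(a/cos(a), a)


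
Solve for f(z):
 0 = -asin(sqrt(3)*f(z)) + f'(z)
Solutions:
 Integral(1/asin(sqrt(3)*_y), (_y, f(z))) = C1 + z


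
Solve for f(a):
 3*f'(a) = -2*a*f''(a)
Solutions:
 f(a) = C1 + C2/sqrt(a)


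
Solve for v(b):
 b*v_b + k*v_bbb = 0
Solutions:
 v(b) = C1 + Integral(C2*airyai(b*(-1/k)^(1/3)) + C3*airybi(b*(-1/k)^(1/3)), b)


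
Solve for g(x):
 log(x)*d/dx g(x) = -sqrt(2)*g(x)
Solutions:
 g(x) = C1*exp(-sqrt(2)*li(x))


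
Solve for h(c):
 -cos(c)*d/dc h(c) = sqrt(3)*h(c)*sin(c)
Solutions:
 h(c) = C1*cos(c)^(sqrt(3))


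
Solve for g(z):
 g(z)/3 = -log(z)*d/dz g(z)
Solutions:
 g(z) = C1*exp(-li(z)/3)


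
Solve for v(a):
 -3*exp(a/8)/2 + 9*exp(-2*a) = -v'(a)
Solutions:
 v(a) = C1 + 12*exp(a/8) + 9*exp(-2*a)/2


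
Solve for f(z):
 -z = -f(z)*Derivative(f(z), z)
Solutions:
 f(z) = -sqrt(C1 + z^2)
 f(z) = sqrt(C1 + z^2)


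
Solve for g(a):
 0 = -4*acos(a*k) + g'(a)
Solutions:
 g(a) = C1 + 4*Piecewise((a*acos(a*k) - sqrt(-a^2*k^2 + 1)/k, Ne(k, 0)), (pi*a/2, True))


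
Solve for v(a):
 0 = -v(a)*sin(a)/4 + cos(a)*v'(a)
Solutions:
 v(a) = C1/cos(a)^(1/4)


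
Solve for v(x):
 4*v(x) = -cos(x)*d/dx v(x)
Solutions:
 v(x) = C1*(sin(x)^2 - 2*sin(x) + 1)/(sin(x)^2 + 2*sin(x) + 1)


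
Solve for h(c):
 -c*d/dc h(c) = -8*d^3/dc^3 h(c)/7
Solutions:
 h(c) = C1 + Integral(C2*airyai(7^(1/3)*c/2) + C3*airybi(7^(1/3)*c/2), c)


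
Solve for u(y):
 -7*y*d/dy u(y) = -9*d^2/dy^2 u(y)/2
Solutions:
 u(y) = C1 + C2*erfi(sqrt(7)*y/3)


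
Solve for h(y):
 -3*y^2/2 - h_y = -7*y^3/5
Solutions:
 h(y) = C1 + 7*y^4/20 - y^3/2


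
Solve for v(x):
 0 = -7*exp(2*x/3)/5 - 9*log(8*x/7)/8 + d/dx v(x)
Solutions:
 v(x) = C1 + 9*x*log(x)/8 + 9*x*(-log(7) - 1 + 3*log(2))/8 + 21*exp(2*x/3)/10


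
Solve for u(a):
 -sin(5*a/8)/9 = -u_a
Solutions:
 u(a) = C1 - 8*cos(5*a/8)/45


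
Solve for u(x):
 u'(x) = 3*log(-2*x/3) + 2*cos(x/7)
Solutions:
 u(x) = C1 + 3*x*log(-x) - 3*x*log(3) - 3*x + 3*x*log(2) + 14*sin(x/7)


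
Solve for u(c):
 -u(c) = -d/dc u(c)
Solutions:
 u(c) = C1*exp(c)


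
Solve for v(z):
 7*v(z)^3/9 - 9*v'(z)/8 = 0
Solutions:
 v(z) = -9*sqrt(2)*sqrt(-1/(C1 + 56*z))/2
 v(z) = 9*sqrt(2)*sqrt(-1/(C1 + 56*z))/2


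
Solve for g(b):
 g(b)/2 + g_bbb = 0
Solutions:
 g(b) = C3*exp(-2^(2/3)*b/2) + (C1*sin(2^(2/3)*sqrt(3)*b/4) + C2*cos(2^(2/3)*sqrt(3)*b/4))*exp(2^(2/3)*b/4)


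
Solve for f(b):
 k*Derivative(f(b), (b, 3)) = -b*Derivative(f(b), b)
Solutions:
 f(b) = C1 + Integral(C2*airyai(b*(-1/k)^(1/3)) + C3*airybi(b*(-1/k)^(1/3)), b)


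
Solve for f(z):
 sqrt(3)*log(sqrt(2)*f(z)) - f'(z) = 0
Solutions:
 -2*sqrt(3)*Integral(1/(2*log(_y) + log(2)), (_y, f(z)))/3 = C1 - z


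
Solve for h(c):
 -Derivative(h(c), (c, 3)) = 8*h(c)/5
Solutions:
 h(c) = C3*exp(-2*5^(2/3)*c/5) + (C1*sin(sqrt(3)*5^(2/3)*c/5) + C2*cos(sqrt(3)*5^(2/3)*c/5))*exp(5^(2/3)*c/5)


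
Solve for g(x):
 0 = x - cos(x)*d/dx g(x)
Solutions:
 g(x) = C1 + Integral(x/cos(x), x)


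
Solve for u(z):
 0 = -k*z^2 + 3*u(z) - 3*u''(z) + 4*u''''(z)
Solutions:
 u(z) = k*z^2/3 + 2*k/3 + (C1*sin(sqrt(2)*3^(1/4)*z*sin(atan(sqrt(39)/3)/2)/2) + C2*cos(sqrt(2)*3^(1/4)*z*sin(atan(sqrt(39)/3)/2)/2))*exp(-sqrt(2)*3^(1/4)*z*cos(atan(sqrt(39)/3)/2)/2) + (C3*sin(sqrt(2)*3^(1/4)*z*sin(atan(sqrt(39)/3)/2)/2) + C4*cos(sqrt(2)*3^(1/4)*z*sin(atan(sqrt(39)/3)/2)/2))*exp(sqrt(2)*3^(1/4)*z*cos(atan(sqrt(39)/3)/2)/2)


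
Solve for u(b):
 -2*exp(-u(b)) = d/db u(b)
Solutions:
 u(b) = log(C1 - 2*b)


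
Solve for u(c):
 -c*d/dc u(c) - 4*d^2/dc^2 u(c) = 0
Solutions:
 u(c) = C1 + C2*erf(sqrt(2)*c/4)


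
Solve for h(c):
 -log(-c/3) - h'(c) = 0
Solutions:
 h(c) = C1 - c*log(-c) + c*(1 + log(3))


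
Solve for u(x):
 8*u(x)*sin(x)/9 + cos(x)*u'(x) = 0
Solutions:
 u(x) = C1*cos(x)^(8/9)


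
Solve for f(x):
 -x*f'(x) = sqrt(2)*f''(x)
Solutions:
 f(x) = C1 + C2*erf(2^(1/4)*x/2)


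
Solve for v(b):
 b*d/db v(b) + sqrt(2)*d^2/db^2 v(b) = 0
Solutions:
 v(b) = C1 + C2*erf(2^(1/4)*b/2)


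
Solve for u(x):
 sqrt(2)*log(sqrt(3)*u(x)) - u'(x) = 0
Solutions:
 -sqrt(2)*Integral(1/(2*log(_y) + log(3)), (_y, u(x))) = C1 - x


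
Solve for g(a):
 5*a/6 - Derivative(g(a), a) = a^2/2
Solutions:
 g(a) = C1 - a^3/6 + 5*a^2/12


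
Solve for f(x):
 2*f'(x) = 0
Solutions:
 f(x) = C1


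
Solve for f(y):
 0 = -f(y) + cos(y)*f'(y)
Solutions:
 f(y) = C1*sqrt(sin(y) + 1)/sqrt(sin(y) - 1)


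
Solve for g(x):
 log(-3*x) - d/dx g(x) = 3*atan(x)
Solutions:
 g(x) = C1 + x*log(-x) - 3*x*atan(x) - x + x*log(3) + 3*log(x^2 + 1)/2


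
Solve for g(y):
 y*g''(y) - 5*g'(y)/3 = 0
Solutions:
 g(y) = C1 + C2*y^(8/3)


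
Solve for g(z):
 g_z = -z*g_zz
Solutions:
 g(z) = C1 + C2*log(z)


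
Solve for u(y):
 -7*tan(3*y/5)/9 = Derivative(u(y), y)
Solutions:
 u(y) = C1 + 35*log(cos(3*y/5))/27


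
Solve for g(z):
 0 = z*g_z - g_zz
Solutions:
 g(z) = C1 + C2*erfi(sqrt(2)*z/2)


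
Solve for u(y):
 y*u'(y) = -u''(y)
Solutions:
 u(y) = C1 + C2*erf(sqrt(2)*y/2)


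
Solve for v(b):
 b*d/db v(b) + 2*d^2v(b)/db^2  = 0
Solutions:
 v(b) = C1 + C2*erf(b/2)


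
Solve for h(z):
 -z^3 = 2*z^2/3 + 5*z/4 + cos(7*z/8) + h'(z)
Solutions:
 h(z) = C1 - z^4/4 - 2*z^3/9 - 5*z^2/8 - 8*sin(7*z/8)/7


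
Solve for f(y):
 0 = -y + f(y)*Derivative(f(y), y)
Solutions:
 f(y) = -sqrt(C1 + y^2)
 f(y) = sqrt(C1 + y^2)


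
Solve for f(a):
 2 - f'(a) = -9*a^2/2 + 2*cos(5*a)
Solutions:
 f(a) = C1 + 3*a^3/2 + 2*a - 2*sin(5*a)/5


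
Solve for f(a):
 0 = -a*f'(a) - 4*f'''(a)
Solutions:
 f(a) = C1 + Integral(C2*airyai(-2^(1/3)*a/2) + C3*airybi(-2^(1/3)*a/2), a)


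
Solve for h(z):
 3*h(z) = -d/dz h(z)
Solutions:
 h(z) = C1*exp(-3*z)


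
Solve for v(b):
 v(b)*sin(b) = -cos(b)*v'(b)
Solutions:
 v(b) = C1*cos(b)


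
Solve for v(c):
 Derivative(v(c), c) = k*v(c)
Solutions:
 v(c) = C1*exp(c*k)


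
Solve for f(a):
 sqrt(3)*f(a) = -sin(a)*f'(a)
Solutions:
 f(a) = C1*(cos(a) + 1)^(sqrt(3)/2)/(cos(a) - 1)^(sqrt(3)/2)


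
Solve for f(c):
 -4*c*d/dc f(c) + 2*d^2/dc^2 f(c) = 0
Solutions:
 f(c) = C1 + C2*erfi(c)


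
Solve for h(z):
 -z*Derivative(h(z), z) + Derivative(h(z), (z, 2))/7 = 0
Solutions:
 h(z) = C1 + C2*erfi(sqrt(14)*z/2)


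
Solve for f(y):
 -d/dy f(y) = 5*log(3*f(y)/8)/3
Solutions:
 -3*Integral(1/(-log(_y) - log(3) + 3*log(2)), (_y, f(y)))/5 = C1 - y


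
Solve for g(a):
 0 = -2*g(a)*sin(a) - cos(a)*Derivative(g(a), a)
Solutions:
 g(a) = C1*cos(a)^2


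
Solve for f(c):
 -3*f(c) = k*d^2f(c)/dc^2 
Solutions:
 f(c) = C1*exp(-sqrt(3)*c*sqrt(-1/k)) + C2*exp(sqrt(3)*c*sqrt(-1/k))


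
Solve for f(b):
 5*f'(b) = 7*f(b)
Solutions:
 f(b) = C1*exp(7*b/5)


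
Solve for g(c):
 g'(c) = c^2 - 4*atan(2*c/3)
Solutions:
 g(c) = C1 + c^3/3 - 4*c*atan(2*c/3) + 3*log(4*c^2 + 9)


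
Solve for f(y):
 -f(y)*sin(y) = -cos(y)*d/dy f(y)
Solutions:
 f(y) = C1/cos(y)


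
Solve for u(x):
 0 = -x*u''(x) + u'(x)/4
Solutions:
 u(x) = C1 + C2*x^(5/4)


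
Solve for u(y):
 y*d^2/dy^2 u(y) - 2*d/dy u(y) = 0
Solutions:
 u(y) = C1 + C2*y^3


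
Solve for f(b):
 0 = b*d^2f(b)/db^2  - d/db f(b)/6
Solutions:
 f(b) = C1 + C2*b^(7/6)
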